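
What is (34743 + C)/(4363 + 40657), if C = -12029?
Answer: 11357/22510 ≈ 0.50453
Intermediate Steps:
(34743 + C)/(4363 + 40657) = (34743 - 12029)/(4363 + 40657) = 22714/45020 = 22714*(1/45020) = 11357/22510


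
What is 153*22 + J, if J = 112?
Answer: 3478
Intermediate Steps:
153*22 + J = 153*22 + 112 = 3366 + 112 = 3478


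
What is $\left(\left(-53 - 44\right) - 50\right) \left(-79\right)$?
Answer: $11613$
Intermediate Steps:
$\left(\left(-53 - 44\right) - 50\right) \left(-79\right) = \left(-97 - 50\right) \left(-79\right) = \left(-147\right) \left(-79\right) = 11613$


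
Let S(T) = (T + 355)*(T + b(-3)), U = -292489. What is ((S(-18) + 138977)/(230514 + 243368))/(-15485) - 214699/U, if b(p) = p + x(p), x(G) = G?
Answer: 9665254325543/13167500868310 ≈ 0.73402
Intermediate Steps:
b(p) = 2*p (b(p) = p + p = 2*p)
S(T) = (-6 + T)*(355 + T) (S(T) = (T + 355)*(T + 2*(-3)) = (355 + T)*(T - 6) = (355 + T)*(-6 + T) = (-6 + T)*(355 + T))
((S(-18) + 138977)/(230514 + 243368))/(-15485) - 214699/U = (((-2130 + (-18)² + 349*(-18)) + 138977)/(230514 + 243368))/(-15485) - 214699/(-292489) = (((-2130 + 324 - 6282) + 138977)/473882)*(-1/15485) - 214699*(-1/292489) = ((-8088 + 138977)*(1/473882))*(-1/15485) + 214699/292489 = (130889*(1/473882))*(-1/15485) + 214699/292489 = (130889/473882)*(-1/15485) + 214699/292489 = -803/45018790 + 214699/292489 = 9665254325543/13167500868310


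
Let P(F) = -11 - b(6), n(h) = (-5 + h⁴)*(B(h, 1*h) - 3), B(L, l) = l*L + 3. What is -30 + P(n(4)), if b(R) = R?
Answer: -47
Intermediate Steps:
B(L, l) = 3 + L*l (B(L, l) = L*l + 3 = 3 + L*l)
n(h) = h²*(-5 + h⁴) (n(h) = (-5 + h⁴)*((3 + h*(1*h)) - 3) = (-5 + h⁴)*((3 + h*h) - 3) = (-5 + h⁴)*((3 + h²) - 3) = (-5 + h⁴)*h² = h²*(-5 + h⁴))
P(F) = -17 (P(F) = -11 - 1*6 = -11 - 6 = -17)
-30 + P(n(4)) = -30 - 17 = -47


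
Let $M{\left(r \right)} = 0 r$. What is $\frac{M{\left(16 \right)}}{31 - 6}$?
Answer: $0$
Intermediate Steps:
$M{\left(r \right)} = 0$
$\frac{M{\left(16 \right)}}{31 - 6} = \frac{0}{31 - 6} = \frac{0}{25} = 0 \cdot \frac{1}{25} = 0$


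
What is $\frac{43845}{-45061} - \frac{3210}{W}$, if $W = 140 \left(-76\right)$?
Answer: $- \frac{32186499}{47944904} \approx -0.67132$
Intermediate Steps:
$W = -10640$
$\frac{43845}{-45061} - \frac{3210}{W} = \frac{43845}{-45061} - \frac{3210}{-10640} = 43845 \left(- \frac{1}{45061}\right) - - \frac{321}{1064} = - \frac{43845}{45061} + \frac{321}{1064} = - \frac{32186499}{47944904}$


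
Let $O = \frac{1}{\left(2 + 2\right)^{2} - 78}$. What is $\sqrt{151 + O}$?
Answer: $\frac{\sqrt{580382}}{62} \approx 12.288$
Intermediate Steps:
$O = - \frac{1}{62}$ ($O = \frac{1}{4^{2} - 78} = \frac{1}{16 - 78} = \frac{1}{-62} = - \frac{1}{62} \approx -0.016129$)
$\sqrt{151 + O} = \sqrt{151 - \frac{1}{62}} = \sqrt{\frac{9361}{62}} = \frac{\sqrt{580382}}{62}$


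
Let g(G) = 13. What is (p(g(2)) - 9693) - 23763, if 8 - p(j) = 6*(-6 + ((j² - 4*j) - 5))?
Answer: -34084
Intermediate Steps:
p(j) = 74 - 6*j² + 24*j (p(j) = 8 - 6*(-6 + ((j² - 4*j) - 5)) = 8 - 6*(-6 + (-5 + j² - 4*j)) = 8 - 6*(-11 + j² - 4*j) = 8 - (-66 - 24*j + 6*j²) = 8 + (66 - 6*j² + 24*j) = 74 - 6*j² + 24*j)
(p(g(2)) - 9693) - 23763 = ((74 - 6*13² + 24*13) - 9693) - 23763 = ((74 - 6*169 + 312) - 9693) - 23763 = ((74 - 1014 + 312) - 9693) - 23763 = (-628 - 9693) - 23763 = -10321 - 23763 = -34084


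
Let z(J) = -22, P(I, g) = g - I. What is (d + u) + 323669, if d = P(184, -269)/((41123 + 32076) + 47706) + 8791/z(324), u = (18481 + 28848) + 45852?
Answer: 1107720597679/2659910 ≈ 4.1645e+5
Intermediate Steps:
u = 93181 (u = 47329 + 45852 = 93181)
d = -1062885821/2659910 (d = (-269 - 1*184)/((41123 + 32076) + 47706) + 8791/(-22) = (-269 - 184)/(73199 + 47706) + 8791*(-1/22) = -453/120905 - 8791/22 = -1062885821/2659910 ≈ -399.59)
(d + u) + 323669 = (-1062885821/2659910 + 93181) + 323669 = 246790187889/2659910 + 323669 = 1107720597679/2659910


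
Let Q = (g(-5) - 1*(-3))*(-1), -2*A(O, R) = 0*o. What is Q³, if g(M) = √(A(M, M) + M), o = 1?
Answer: 18 - 22*I*√5 ≈ 18.0 - 49.193*I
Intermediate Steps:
A(O, R) = 0 (A(O, R) = -0 = -½*0 = 0)
g(M) = √M (g(M) = √(0 + M) = √M)
Q = -3 - I*√5 (Q = (√(-5) - 1*(-3))*(-1) = (I*√5 + 3)*(-1) = (3 + I*√5)*(-1) = -3 - I*√5 ≈ -3.0 - 2.2361*I)
Q³ = (-3 - I*√5)³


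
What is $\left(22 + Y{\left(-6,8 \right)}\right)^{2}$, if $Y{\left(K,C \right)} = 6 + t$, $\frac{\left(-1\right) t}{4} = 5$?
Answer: $64$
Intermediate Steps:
$t = -20$ ($t = \left(-4\right) 5 = -20$)
$Y{\left(K,C \right)} = -14$ ($Y{\left(K,C \right)} = 6 - 20 = -14$)
$\left(22 + Y{\left(-6,8 \right)}\right)^{2} = \left(22 - 14\right)^{2} = 8^{2} = 64$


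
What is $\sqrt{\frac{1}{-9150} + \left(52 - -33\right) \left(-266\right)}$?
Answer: $\frac{i \sqrt{75718629366}}{1830} \approx 150.37 i$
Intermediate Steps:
$\sqrt{\frac{1}{-9150} + \left(52 - -33\right) \left(-266\right)} = \sqrt{- \frac{1}{9150} + \left(52 + 33\right) \left(-266\right)} = \sqrt{- \frac{1}{9150} + 85 \left(-266\right)} = \sqrt{- \frac{1}{9150} - 22610} = \sqrt{- \frac{206881501}{9150}} = \frac{i \sqrt{75718629366}}{1830}$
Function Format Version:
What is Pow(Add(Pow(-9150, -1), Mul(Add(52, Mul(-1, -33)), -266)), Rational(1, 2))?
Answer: Mul(Rational(1, 1830), I, Pow(75718629366, Rational(1, 2))) ≈ Mul(150.37, I)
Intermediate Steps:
Pow(Add(Pow(-9150, -1), Mul(Add(52, Mul(-1, -33)), -266)), Rational(1, 2)) = Pow(Add(Rational(-1, 9150), Mul(Add(52, 33), -266)), Rational(1, 2)) = Pow(Add(Rational(-1, 9150), Mul(85, -266)), Rational(1, 2)) = Pow(Add(Rational(-1, 9150), -22610), Rational(1, 2)) = Pow(Rational(-206881501, 9150), Rational(1, 2)) = Mul(Rational(1, 1830), I, Pow(75718629366, Rational(1, 2)))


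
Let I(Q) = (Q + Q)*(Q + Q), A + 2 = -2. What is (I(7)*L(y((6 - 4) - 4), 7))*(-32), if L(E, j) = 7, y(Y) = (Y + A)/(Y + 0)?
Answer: -43904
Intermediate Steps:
A = -4 (A = -2 - 2 = -4)
I(Q) = 4*Q**2 (I(Q) = (2*Q)*(2*Q) = 4*Q**2)
y(Y) = (-4 + Y)/Y (y(Y) = (Y - 4)/(Y + 0) = (-4 + Y)/Y)
(I(7)*L(y((6 - 4) - 4), 7))*(-32) = ((4*7**2)*7)*(-32) = ((4*49)*7)*(-32) = (196*7)*(-32) = 1372*(-32) = -43904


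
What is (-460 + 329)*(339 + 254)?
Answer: -77683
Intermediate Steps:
(-460 + 329)*(339 + 254) = -131*593 = -77683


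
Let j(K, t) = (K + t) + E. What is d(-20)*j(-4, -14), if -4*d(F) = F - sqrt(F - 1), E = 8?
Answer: -50 - 5*I*sqrt(21)/2 ≈ -50.0 - 11.456*I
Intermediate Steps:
j(K, t) = 8 + K + t (j(K, t) = (K + t) + 8 = 8 + K + t)
d(F) = -F/4 + sqrt(-1 + F)/4 (d(F) = -(F - sqrt(F - 1))/4 = -(F - sqrt(-1 + F))/4 = -F/4 + sqrt(-1 + F)/4)
d(-20)*j(-4, -14) = (-1/4*(-20) + sqrt(-1 - 20)/4)*(8 - 4 - 14) = (5 + sqrt(-21)/4)*(-10) = (5 + (I*sqrt(21))/4)*(-10) = (5 + I*sqrt(21)/4)*(-10) = -50 - 5*I*sqrt(21)/2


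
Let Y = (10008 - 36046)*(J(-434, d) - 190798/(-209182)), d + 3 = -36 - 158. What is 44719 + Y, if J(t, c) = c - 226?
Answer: 1154166219501/104591 ≈ 1.1035e+7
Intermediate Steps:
d = -197 (d = -3 + (-36 - 158) = -3 - 194 = -197)
J(t, c) = -226 + c
Y = 1149489014572/104591 (Y = (10008 - 36046)*((-226 - 197) - 190798/(-209182)) = -26038*(-423 - 190798*(-1/209182)) = -26038*(-423 + 95399/104591) = -26038*(-44146594/104591) = 1149489014572/104591 ≈ 1.0990e+7)
44719 + Y = 44719 + 1149489014572/104591 = 1154166219501/104591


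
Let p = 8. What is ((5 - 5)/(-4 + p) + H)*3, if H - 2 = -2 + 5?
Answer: 15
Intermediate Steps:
H = 5 (H = 2 + (-2 + 5) = 2 + 3 = 5)
((5 - 5)/(-4 + p) + H)*3 = ((5 - 5)/(-4 + 8) + 5)*3 = (0/4 + 5)*3 = (0*(¼) + 5)*3 = (0 + 5)*3 = 5*3 = 15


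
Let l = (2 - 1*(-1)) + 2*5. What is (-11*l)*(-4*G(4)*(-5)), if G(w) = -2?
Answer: 5720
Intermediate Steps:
l = 13 (l = (2 + 1) + 10 = 3 + 10 = 13)
(-11*l)*(-4*G(4)*(-5)) = (-11*13)*(-4*(-2)*(-5)) = -1144*(-5) = -143*(-40) = 5720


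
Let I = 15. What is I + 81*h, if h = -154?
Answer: -12459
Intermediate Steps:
I + 81*h = 15 + 81*(-154) = 15 - 12474 = -12459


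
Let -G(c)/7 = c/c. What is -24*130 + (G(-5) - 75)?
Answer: -3202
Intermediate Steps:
G(c) = -7 (G(c) = -7*c/c = -7*1 = -7)
-24*130 + (G(-5) - 75) = -24*130 + (-7 - 75) = -3120 - 82 = -3202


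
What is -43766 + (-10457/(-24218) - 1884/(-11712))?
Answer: -517236390015/11818384 ≈ -43765.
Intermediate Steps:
-43766 + (-10457/(-24218) - 1884/(-11712)) = -43766 + (-10457*(-1/24218) - 1884*(-1/11712)) = -43766 + (10457/24218 + 157/976) = -43766 + 7004129/11818384 = -517236390015/11818384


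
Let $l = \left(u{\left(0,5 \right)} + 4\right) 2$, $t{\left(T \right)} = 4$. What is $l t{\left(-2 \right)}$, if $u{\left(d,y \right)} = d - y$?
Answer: $-8$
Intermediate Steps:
$l = -2$ ($l = \left(\left(0 - 5\right) + 4\right) 2 = \left(-5 + 4\right) 2 = \left(-1\right) 2 = -2$)
$l t{\left(-2 \right)} = \left(-2\right) 4 = -8$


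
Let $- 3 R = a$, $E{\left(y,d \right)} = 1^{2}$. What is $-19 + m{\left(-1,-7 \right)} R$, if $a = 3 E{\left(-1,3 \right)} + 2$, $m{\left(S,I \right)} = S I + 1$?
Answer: $- \frac{97}{3} \approx -32.333$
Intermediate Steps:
$E{\left(y,d \right)} = 1$
$m{\left(S,I \right)} = 1 + I S$ ($m{\left(S,I \right)} = I S + 1 = 1 + I S$)
$a = 5$ ($a = 3 \cdot 1 + 2 = 3 + 2 = 5$)
$R = - \frac{5}{3}$ ($R = \left(- \frac{1}{3}\right) 5 = - \frac{5}{3} \approx -1.6667$)
$-19 + m{\left(-1,-7 \right)} R = -19 + \left(1 - -7\right) \left(- \frac{5}{3}\right) = -19 + \left(1 + 7\right) \left(- \frac{5}{3}\right) = -19 + 8 \left(- \frac{5}{3}\right) = -19 - \frac{40}{3} = - \frac{97}{3}$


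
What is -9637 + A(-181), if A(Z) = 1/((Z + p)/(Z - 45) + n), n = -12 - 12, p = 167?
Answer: -26068198/2705 ≈ -9637.0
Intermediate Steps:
n = -24
A(Z) = 1/(-24 + (167 + Z)/(-45 + Z)) (A(Z) = 1/((Z + 167)/(Z - 45) - 24) = 1/((167 + Z)/(-45 + Z) - 24) = 1/(-24 + (167 + Z)/(-45 + Z)))
-9637 + A(-181) = -9637 + (-45 - 181)/(1247 - 23*(-181)) = -9637 - 226/(1247 + 4163) = -9637 - 226/5410 = -9637 + (1/5410)*(-226) = -9637 - 113/2705 = -26068198/2705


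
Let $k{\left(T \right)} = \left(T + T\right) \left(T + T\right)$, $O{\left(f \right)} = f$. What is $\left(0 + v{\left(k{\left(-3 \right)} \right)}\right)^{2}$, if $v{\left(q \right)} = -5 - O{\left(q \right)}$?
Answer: $1681$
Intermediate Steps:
$k{\left(T \right)} = 4 T^{2}$ ($k{\left(T \right)} = 2 T 2 T = 4 T^{2}$)
$v{\left(q \right)} = -5 - q$
$\left(0 + v{\left(k{\left(-3 \right)} \right)}\right)^{2} = \left(0 - \left(5 + 4 \left(-3\right)^{2}\right)\right)^{2} = \left(0 - \left(5 + 4 \cdot 9\right)\right)^{2} = \left(0 - 41\right)^{2} = \left(-41\right)^{2} = 1681$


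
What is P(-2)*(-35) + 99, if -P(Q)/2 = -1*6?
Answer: -321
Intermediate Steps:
P(Q) = 12 (P(Q) = -(-2)*6 = -2*(-6) = 12)
P(-2)*(-35) + 99 = 12*(-35) + 99 = -420 + 99 = -321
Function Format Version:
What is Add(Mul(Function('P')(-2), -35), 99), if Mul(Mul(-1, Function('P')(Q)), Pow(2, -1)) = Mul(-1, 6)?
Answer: -321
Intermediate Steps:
Function('P')(Q) = 12 (Function('P')(Q) = Mul(-2, Mul(-1, 6)) = Mul(-2, -6) = 12)
Add(Mul(Function('P')(-2), -35), 99) = Add(Mul(12, -35), 99) = Add(-420, 99) = -321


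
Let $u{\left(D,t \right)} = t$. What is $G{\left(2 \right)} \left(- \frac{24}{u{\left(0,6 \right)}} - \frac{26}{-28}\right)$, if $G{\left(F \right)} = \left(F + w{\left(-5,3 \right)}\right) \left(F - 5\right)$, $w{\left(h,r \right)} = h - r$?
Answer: $- \frac{387}{7} \approx -55.286$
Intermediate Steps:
$G{\left(F \right)} = \left(-8 + F\right) \left(-5 + F\right)$ ($G{\left(F \right)} = \left(F - 8\right) \left(F - 5\right) = \left(F - 8\right) \left(-5 + F\right) = \left(-8 + F\right) \left(-5 + F\right)$)
$G{\left(2 \right)} \left(- \frac{24}{u{\left(0,6 \right)}} - \frac{26}{-28}\right) = \left(40 + 2^{2} - 26\right) \left(- \frac{24}{6} - \frac{26}{-28}\right) = \left(40 + 4 - 26\right) \left(\left(-24\right) \frac{1}{6} - - \frac{13}{14}\right) = 18 \left(-4 + \frac{13}{14}\right) = 18 \left(- \frac{43}{14}\right) = - \frac{387}{7}$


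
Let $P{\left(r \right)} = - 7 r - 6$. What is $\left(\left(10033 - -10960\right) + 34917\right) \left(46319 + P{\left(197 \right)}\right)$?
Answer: $2512259940$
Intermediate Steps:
$P{\left(r \right)} = -6 - 7 r$
$\left(\left(10033 - -10960\right) + 34917\right) \left(46319 + P{\left(197 \right)}\right) = \left(\left(10033 - -10960\right) + 34917\right) \left(46319 - 1385\right) = \left(\left(10033 + 10960\right) + 34917\right) \left(46319 - 1385\right) = \left(20993 + 34917\right) \left(46319 - 1385\right) = 55910 \cdot 44934 = 2512259940$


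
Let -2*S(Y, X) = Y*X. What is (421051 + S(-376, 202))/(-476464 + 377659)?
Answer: -153009/32935 ≈ -4.6458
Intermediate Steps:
S(Y, X) = -X*Y/2 (S(Y, X) = -Y*X/2 = -X*Y/2)
(421051 + S(-376, 202))/(-476464 + 377659) = (421051 - ½*202*(-376))/(-476464 + 377659) = (421051 + 37976)/(-98805) = 459027*(-1/98805) = -153009/32935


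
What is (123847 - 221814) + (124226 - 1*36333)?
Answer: -10074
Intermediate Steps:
(123847 - 221814) + (124226 - 1*36333) = -97967 + (124226 - 36333) = -97967 + 87893 = -10074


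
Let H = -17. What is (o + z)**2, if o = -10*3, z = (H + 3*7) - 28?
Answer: 2916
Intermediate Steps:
z = -24 (z = (-17 + 3*7) - 28 = (-17 + 21) - 28 = 4 - 28 = -24)
o = -30
(o + z)**2 = (-30 - 24)**2 = (-54)**2 = 2916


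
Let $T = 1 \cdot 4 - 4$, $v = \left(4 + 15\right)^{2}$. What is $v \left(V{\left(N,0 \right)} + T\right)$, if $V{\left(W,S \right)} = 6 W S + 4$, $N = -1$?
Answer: $1444$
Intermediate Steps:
$V{\left(W,S \right)} = 4 + 6 S W$ ($V{\left(W,S \right)} = 6 S W + 4 = 4 + 6 S W$)
$v = 361$ ($v = 19^{2} = 361$)
$T = 0$ ($T = 4 - 4 = 0$)
$v \left(V{\left(N,0 \right)} + T\right) = 361 \left(\left(4 + 6 \cdot 0 \left(-1\right)\right) + 0\right) = 361 \left(\left(4 + 0\right) + 0\right) = 361 \left(4 + 0\right) = 361 \cdot 4 = 1444$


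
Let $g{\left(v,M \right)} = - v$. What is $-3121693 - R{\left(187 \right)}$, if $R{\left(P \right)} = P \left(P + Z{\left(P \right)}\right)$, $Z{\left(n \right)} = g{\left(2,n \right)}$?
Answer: $-3156288$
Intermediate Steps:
$Z{\left(n \right)} = -2$ ($Z{\left(n \right)} = \left(-1\right) 2 = -2$)
$R{\left(P \right)} = P \left(-2 + P\right)$ ($R{\left(P \right)} = P \left(P - 2\right) = P \left(-2 + P\right)$)
$-3121693 - R{\left(187 \right)} = -3121693 - 187 \left(-2 + 187\right) = -3121693 - 187 \cdot 185 = -3121693 - 34595 = -3156288$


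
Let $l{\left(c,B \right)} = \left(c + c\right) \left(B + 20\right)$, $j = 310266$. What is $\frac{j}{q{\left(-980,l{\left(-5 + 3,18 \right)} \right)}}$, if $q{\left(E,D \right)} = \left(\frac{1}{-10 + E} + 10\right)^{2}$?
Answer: $\frac{304091706600}{97990201} \approx 3103.3$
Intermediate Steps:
$l{\left(c,B \right)} = 2 c \left(20 + B\right)$
$q{\left(E,D \right)} = \left(10 + \frac{1}{-10 + E}\right)^{2}$
$\frac{j}{q{\left(-980,l{\left(-5 + 3,18 \right)} \right)}} = \frac{310266}{\left(-99 + 10 \left(-980\right)\right)^{2} \frac{1}{\left(-10 - 980\right)^{2}}} = \frac{310266}{\left(-99 - 9800\right)^{2} \cdot \frac{1}{980100}} = \frac{310266}{\left(-9899\right)^{2} \cdot \frac{1}{980100}} = \frac{310266}{97990201 \cdot \frac{1}{980100}} = \frac{310266}{\frac{97990201}{980100}} = 310266 \cdot \frac{980100}{97990201} = \frac{304091706600}{97990201}$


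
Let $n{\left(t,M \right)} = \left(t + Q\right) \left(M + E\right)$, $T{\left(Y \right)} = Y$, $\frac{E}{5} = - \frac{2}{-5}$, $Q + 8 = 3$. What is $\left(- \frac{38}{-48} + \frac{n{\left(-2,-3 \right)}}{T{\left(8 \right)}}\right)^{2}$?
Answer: $\frac{25}{9} \approx 2.7778$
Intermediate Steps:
$Q = -5$ ($Q = -8 + 3 = -5$)
$E = 2$ ($E = 5 \left(- \frac{2}{-5}\right) = 5 \left(\left(-2\right) \left(- \frac{1}{5}\right)\right) = 5 \cdot \frac{2}{5} = 2$)
$n{\left(t,M \right)} = \left(-5 + t\right) \left(2 + M\right)$ ($n{\left(t,M \right)} = \left(t - 5\right) \left(M + 2\right) = \left(-5 + t\right) \left(2 + M\right)$)
$\left(- \frac{38}{-48} + \frac{n{\left(-2,-3 \right)}}{T{\left(8 \right)}}\right)^{2} = \left(- \frac{38}{-48} + \frac{-10 - -15 + 2 \left(-2\right) - -6}{8}\right)^{2} = \left(\left(-38\right) \left(- \frac{1}{48}\right) + \left(-10 + 15 - 4 + 6\right) \frac{1}{8}\right)^{2} = \left(\frac{19}{24} + 7 \cdot \frac{1}{8}\right)^{2} = \left(\frac{19}{24} + \frac{7}{8}\right)^{2} = \left(\frac{5}{3}\right)^{2} = \frac{25}{9}$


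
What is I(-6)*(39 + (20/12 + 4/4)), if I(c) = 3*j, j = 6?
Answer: 750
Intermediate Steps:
I(c) = 18 (I(c) = 3*6 = 18)
I(-6)*(39 + (20/12 + 4/4)) = 18*(39 + (20/12 + 4/4)) = 18*(39 + (20*(1/12) + 4*(1/4))) = 18*(39 + (5/3 + 1)) = 18*(39 + 8/3) = 18*(125/3) = 750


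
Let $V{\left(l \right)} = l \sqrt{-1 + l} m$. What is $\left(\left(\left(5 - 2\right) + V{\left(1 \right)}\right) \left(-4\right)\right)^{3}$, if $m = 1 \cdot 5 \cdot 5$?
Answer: $-1728$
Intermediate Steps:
$m = 25$ ($m = 5 \cdot 5 = 25$)
$V{\left(l \right)} = 25 l \sqrt{-1 + l}$ ($V{\left(l \right)} = l \sqrt{-1 + l} 25 = 25 l \sqrt{-1 + l}$)
$\left(\left(\left(5 - 2\right) + V{\left(1 \right)}\right) \left(-4\right)\right)^{3} = \left(\left(\left(5 - 2\right) + 25 \cdot 1 \sqrt{-1 + 1}\right) \left(-4\right)\right)^{3} = \left(\left(\left(5 - 2\right) + 25 \cdot 1 \sqrt{0}\right) \left(-4\right)\right)^{3} = \left(\left(3 + 25 \cdot 1 \cdot 0\right) \left(-4\right)\right)^{3} = \left(\left(3 + 0\right) \left(-4\right)\right)^{3} = \left(3 \left(-4\right)\right)^{3} = \left(-12\right)^{3} = -1728$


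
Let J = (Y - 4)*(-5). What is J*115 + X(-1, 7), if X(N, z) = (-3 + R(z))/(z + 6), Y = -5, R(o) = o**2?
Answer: 67321/13 ≈ 5178.5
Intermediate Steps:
X(N, z) = (-3 + z**2)/(6 + z) (X(N, z) = (-3 + z**2)/(z + 6) = (-3 + z**2)/(6 + z))
J = 45 (J = (-5 - 4)*(-5) = -9*(-5) = 45)
J*115 + X(-1, 7) = 45*115 + (-3 + 7**2)/(6 + 7) = 5175 + (-3 + 49)/13 = 5175 + (1/13)*46 = 5175 + 46/13 = 67321/13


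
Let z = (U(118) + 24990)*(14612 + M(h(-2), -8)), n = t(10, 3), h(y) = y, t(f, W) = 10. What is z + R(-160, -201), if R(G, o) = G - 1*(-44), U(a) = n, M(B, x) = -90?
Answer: 363049884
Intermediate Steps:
n = 10
U(a) = 10
R(G, o) = 44 + G (R(G, o) = G + 44 = 44 + G)
z = 363050000 (z = (10 + 24990)*(14612 - 90) = 25000*14522 = 363050000)
z + R(-160, -201) = 363050000 + (44 - 160) = 363050000 - 116 = 363049884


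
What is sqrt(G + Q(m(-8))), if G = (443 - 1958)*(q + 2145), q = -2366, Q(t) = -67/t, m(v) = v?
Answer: sqrt(5357174)/4 ≈ 578.64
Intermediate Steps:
G = 334815 (G = (443 - 1958)*(-2366 + 2145) = -1515*(-221) = 334815)
sqrt(G + Q(m(-8))) = sqrt(334815 - 67/(-8)) = sqrt(334815 - 67*(-1/8)) = sqrt(334815 + 67/8) = sqrt(2678587/8) = sqrt(5357174)/4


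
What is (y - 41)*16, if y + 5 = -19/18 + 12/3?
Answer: -6200/9 ≈ -688.89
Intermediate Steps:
y = -37/18 (y = -5 + (-19/18 + 12/3) = -5 + (-19*1/18 + 12*(⅓)) = -5 + (-19/18 + 4) = -5 + 53/18 = -37/18 ≈ -2.0556)
(y - 41)*16 = (-37/18 - 41)*16 = -775/18*16 = -6200/9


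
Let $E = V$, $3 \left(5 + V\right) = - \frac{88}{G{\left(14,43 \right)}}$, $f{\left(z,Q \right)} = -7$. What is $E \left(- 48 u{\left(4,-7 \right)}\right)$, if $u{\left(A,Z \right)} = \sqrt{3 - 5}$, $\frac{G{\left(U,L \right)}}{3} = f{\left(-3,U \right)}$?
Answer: $\frac{3632 i \sqrt{2}}{21} \approx 244.59 i$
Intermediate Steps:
$G{\left(U,L \right)} = -21$ ($G{\left(U,L \right)} = 3 \left(-7\right) = -21$)
$u{\left(A,Z \right)} = i \sqrt{2}$ ($u{\left(A,Z \right)} = \sqrt{-2} = i \sqrt{2}$)
$V = - \frac{227}{63}$ ($V = -5 + \frac{\left(-88\right) \frac{1}{-21}}{3} = -5 + \frac{\left(-88\right) \left(- \frac{1}{21}\right)}{3} = -5 + \frac{1}{3} \cdot \frac{88}{21} = -5 + \frac{88}{63} = - \frac{227}{63} \approx -3.6032$)
$E = - \frac{227}{63} \approx -3.6032$
$E \left(- 48 u{\left(4,-7 \right)}\right) = - \frac{227 \left(- 48 i \sqrt{2}\right)}{63} = \frac{3632 i \sqrt{2}}{21}$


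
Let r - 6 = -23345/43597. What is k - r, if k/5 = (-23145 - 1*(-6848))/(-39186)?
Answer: -5783053537/1708392042 ≈ -3.3851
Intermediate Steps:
r = 238237/43597 (r = 6 - 23345/43597 = 238237/43597 ≈ 5.4645)
k = 81485/39186 (k = 5*((-23145 - 1*(-6848))/(-39186)) = 5*((-23145 + 6848)*(-1/39186)) = 5*(-16297*(-1/39186)) = 5*(16297/39186) = 81485/39186 ≈ 2.0794)
k - r = 81485/39186 - 1*238237/43597 = 81485/39186 - 238237/43597 = -5783053537/1708392042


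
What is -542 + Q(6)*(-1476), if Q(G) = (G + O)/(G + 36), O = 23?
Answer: -10928/7 ≈ -1561.1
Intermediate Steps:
Q(G) = (23 + G)/(36 + G) (Q(G) = (G + 23)/(G + 36) = (23 + G)/(36 + G))
-542 + Q(6)*(-1476) = -542 + ((23 + 6)/(36 + 6))*(-1476) = -542 + (29/42)*(-1476) = -542 - 7134/7 = -10928/7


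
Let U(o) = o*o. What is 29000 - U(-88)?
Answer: 21256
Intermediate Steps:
U(o) = o**2
29000 - U(-88) = 29000 - 1*(-88)**2 = 29000 - 1*7744 = 29000 - 7744 = 21256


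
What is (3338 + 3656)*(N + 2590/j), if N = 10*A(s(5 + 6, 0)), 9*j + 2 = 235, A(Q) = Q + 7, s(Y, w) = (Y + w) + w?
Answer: 456358500/233 ≈ 1.9586e+6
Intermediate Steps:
s(Y, w) = Y + 2*w
A(Q) = 7 + Q
j = 233/9 (j = -2/9 + (1/9)*235 = -2/9 + 235/9 = 233/9 ≈ 25.889)
N = 180 (N = 10*(7 + ((5 + 6) + 2*0)) = 10*(7 + (11 + 0)) = 10*(7 + 11) = 10*18 = 180)
(3338 + 3656)*(N + 2590/j) = (3338 + 3656)*(180 + 2590/(233/9)) = 6994*(180 + 2590*(9/233)) = 6994*(180 + 23310/233) = 6994*(65250/233) = 456358500/233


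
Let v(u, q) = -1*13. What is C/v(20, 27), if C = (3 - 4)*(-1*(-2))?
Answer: 2/13 ≈ 0.15385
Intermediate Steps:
v(u, q) = -13
C = -2 (C = -1*2 = -2)
C/v(20, 27) = -2/(-13) = -2*(-1/13) = 2/13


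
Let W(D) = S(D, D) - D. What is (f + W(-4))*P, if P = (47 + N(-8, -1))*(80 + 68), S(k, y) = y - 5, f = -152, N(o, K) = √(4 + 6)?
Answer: -1092092 - 23236*√10 ≈ -1.1656e+6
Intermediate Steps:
N(o, K) = √10
S(k, y) = -5 + y
P = 6956 + 148*√10 (P = (47 + √10)*(80 + 68) = (47 + √10)*148 = 6956 + 148*√10 ≈ 7424.0)
W(D) = -5 (W(D) = (-5 + D) - D = -5)
(f + W(-4))*P = (-152 - 5)*(6956 + 148*√10) = -157*(6956 + 148*√10) = -1092092 - 23236*√10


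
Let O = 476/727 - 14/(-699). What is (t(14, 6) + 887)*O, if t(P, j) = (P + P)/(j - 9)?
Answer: 902860966/1524519 ≈ 592.23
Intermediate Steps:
t(P, j) = 2*P/(-9 + j) (t(P, j) = (2*P)/(-9 + j) = 2*P/(-9 + j))
O = 342902/508173 (O = 476*(1/727) - 14*(-1/699) = 476/727 + 14/699 = 342902/508173 ≈ 0.67477)
(t(14, 6) + 887)*O = (2*14/(-9 + 6) + 887)*(342902/508173) = (2*14/(-3) + 887)*(342902/508173) = (2*14*(-1/3) + 887)*(342902/508173) = (-28/3 + 887)*(342902/508173) = (2633/3)*(342902/508173) = 902860966/1524519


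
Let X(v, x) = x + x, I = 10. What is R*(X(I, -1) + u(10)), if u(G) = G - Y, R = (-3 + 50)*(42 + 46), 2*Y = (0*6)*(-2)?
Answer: 33088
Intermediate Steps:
Y = 0 (Y = ((0*6)*(-2))/2 = (0*(-2))/2 = (½)*0 = 0)
R = 4136 (R = 47*88 = 4136)
u(G) = G (u(G) = G - 1*0 = G + 0 = G)
X(v, x) = 2*x
R*(X(I, -1) + u(10)) = 4136*(2*(-1) + 10) = 4136*(-2 + 10) = 4136*8 = 33088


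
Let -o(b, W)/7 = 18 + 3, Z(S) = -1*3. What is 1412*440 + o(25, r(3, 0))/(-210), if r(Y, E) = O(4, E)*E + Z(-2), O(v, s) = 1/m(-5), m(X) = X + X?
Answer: 6212807/10 ≈ 6.2128e+5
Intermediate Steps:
m(X) = 2*X
O(v, s) = -⅒ (O(v, s) = 1/(2*(-5)) = 1/(-10) = 1*(-⅒) = -⅒)
Z(S) = -3
r(Y, E) = -3 - E/10 (r(Y, E) = -E/10 - 3 = -3 - E/10)
o(b, W) = -147 (o(b, W) = -7*(18 + 3) = -7*21 = -147)
1412*440 + o(25, r(3, 0))/(-210) = 1412*440 - 147/(-210) = 621280 - 147*(-1/210) = 621280 + 7/10 = 6212807/10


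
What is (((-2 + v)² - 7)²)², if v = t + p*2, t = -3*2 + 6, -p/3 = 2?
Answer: 1275989841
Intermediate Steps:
p = -6 (p = -3*2 = -6)
t = 0 (t = -6 + 6 = 0)
v = -12 (v = 0 - 6*2 = 0 - 12 = -12)
(((-2 + v)² - 7)²)² = (((-2 - 12)² - 7)²)² = (((-14)² - 7)²)² = ((196 - 7)²)² = (189²)² = 35721² = 1275989841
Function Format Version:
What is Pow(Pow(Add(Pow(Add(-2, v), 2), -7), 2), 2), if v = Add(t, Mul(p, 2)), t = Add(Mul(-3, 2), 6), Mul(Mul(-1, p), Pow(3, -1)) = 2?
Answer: 1275989841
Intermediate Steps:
p = -6 (p = Mul(-3, 2) = -6)
t = 0 (t = Add(-6, 6) = 0)
v = -12 (v = Add(0, Mul(-6, 2)) = Add(0, -12) = -12)
Pow(Pow(Add(Pow(Add(-2, v), 2), -7), 2), 2) = Pow(Pow(Add(Pow(Add(-2, -12), 2), -7), 2), 2) = Pow(Pow(Add(Pow(-14, 2), -7), 2), 2) = Pow(Pow(Add(196, -7), 2), 2) = Pow(Pow(189, 2), 2) = Pow(35721, 2) = 1275989841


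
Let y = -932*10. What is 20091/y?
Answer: -20091/9320 ≈ -2.1557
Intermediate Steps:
y = -9320 (y = -233*40 = -9320)
20091/y = 20091/(-9320) = 20091*(-1/9320) = -20091/9320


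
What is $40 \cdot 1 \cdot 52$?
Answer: $2080$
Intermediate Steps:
$40 \cdot 1 \cdot 52 = 40 \cdot 52 = 2080$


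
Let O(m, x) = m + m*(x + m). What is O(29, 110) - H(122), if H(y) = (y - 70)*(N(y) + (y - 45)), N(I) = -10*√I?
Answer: 56 + 520*√122 ≈ 5799.6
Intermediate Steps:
O(m, x) = m + m*(m + x)
H(y) = (-70 + y)*(-45 + y - 10*√y) (H(y) = (y - 70)*(-10*√y + (y - 45)) = (-70 + y)*(-10*√y + (-45 + y)) = (-70 + y)*(-45 + y - 10*√y))
O(29, 110) - H(122) = 29*(1 + 29 + 110) - (3150 + 122² - 115*122 - 1220*√122 + 700*√122) = 29*140 - (3150 + 14884 - 14030 - 1220*√122 + 700*√122) = 4060 - (3150 + 14884 - 14030 - 1220*√122 + 700*√122) = 4060 - (4004 - 520*√122) = 4060 + (-4004 + 520*√122) = 56 + 520*√122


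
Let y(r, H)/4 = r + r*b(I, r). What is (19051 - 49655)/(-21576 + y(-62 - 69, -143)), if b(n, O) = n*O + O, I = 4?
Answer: -7651/80280 ≈ -0.095304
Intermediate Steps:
b(n, O) = O + O*n (b(n, O) = O*n + O = O + O*n)
y(r, H) = 4*r + 20*r² (y(r, H) = 4*(r + r*(r*(1 + 4))) = 4*(r + r*(r*5)) = 4*(r + r*(5*r)) = 4*(r + 5*r²) = 4*r + 20*r²)
(19051 - 49655)/(-21576 + y(-62 - 69, -143)) = (19051 - 49655)/(-21576 + 4*(-62 - 69)*(1 + 5*(-62 - 69))) = -30604/(-21576 + 4*(-131)*(1 + 5*(-131))) = -30604/(-21576 + 4*(-131)*(1 - 655)) = -30604/(-21576 + 4*(-131)*(-654)) = -30604/(-21576 + 342696) = -30604/321120 = -30604*1/321120 = -7651/80280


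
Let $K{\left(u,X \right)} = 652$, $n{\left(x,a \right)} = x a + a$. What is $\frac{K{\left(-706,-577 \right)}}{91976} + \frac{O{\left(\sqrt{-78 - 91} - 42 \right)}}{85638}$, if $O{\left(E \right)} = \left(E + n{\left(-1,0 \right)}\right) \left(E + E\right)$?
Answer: $\frac{43654927}{984580086} - \frac{52 i}{2039} \approx 0.044339 - 0.025503 i$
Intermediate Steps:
$n{\left(x,a \right)} = a + a x$ ($n{\left(x,a \right)} = a x + a = a + a x$)
$O{\left(E \right)} = 2 E^{2}$ ($O{\left(E \right)} = \left(E + 0 \left(1 - 1\right)\right) \left(E + E\right) = \left(E + 0 \cdot 0\right) 2 E = \left(E + 0\right) 2 E = E 2 E = 2 E^{2}$)
$\frac{K{\left(-706,-577 \right)}}{91976} + \frac{O{\left(\sqrt{-78 - 91} - 42 \right)}}{85638} = \frac{652}{91976} + \frac{2 \left(\sqrt{-78 - 91} - 42\right)^{2}}{85638} = 652 \cdot \frac{1}{91976} + 2 \left(\sqrt{-169} - 42\right)^{2} \cdot \frac{1}{85638} = \frac{163}{22994} + 2 \left(13 i - 42\right)^{2} \cdot \frac{1}{85638} = \frac{163}{22994} + 2 \left(-42 + 13 i\right)^{2} \cdot \frac{1}{85638} = \frac{163}{22994} + \frac{\left(-42 + 13 i\right)^{2}}{42819}$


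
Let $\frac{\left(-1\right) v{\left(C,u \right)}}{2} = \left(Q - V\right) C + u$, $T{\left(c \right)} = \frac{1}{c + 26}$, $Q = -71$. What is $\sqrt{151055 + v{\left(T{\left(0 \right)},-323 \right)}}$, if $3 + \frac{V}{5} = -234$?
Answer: $\frac{\sqrt{25622987}}{13} \approx 389.38$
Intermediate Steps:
$V = -1185$ ($V = -15 + 5 \left(-234\right) = -15 - 1170 = -1185$)
$T{\left(c \right)} = \frac{1}{26 + c}$
$v{\left(C,u \right)} = - 2228 C - 2 u$ ($v{\left(C,u \right)} = - 2 \left(\left(-71 - -1185\right) C + u\right) = - 2 \left(\left(-71 + 1185\right) C + u\right) = - 2 \left(1114 C + u\right) = - 2 \left(u + 1114 C\right) = - 2228 C - 2 u$)
$\sqrt{151055 + v{\left(T{\left(0 \right)},-323 \right)}} = \sqrt{151055 - \left(-646 + \frac{2228}{26 + 0}\right)} = \sqrt{151055 + \left(- \frac{2228}{26} + 646\right)} = \sqrt{151055 + \left(\left(-2228\right) \frac{1}{26} + 646\right)} = \sqrt{151055 + \left(- \frac{1114}{13} + 646\right)} = \sqrt{151055 + \frac{7284}{13}} = \sqrt{\frac{1970999}{13}} = \frac{\sqrt{25622987}}{13}$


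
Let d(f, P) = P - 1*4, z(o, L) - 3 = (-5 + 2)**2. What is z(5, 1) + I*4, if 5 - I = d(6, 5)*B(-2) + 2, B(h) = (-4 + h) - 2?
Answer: 56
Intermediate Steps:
z(o, L) = 12 (z(o, L) = 3 + (-5 + 2)**2 = 3 + (-3)**2 = 3 + 9 = 12)
d(f, P) = -4 + P (d(f, P) = P - 4 = -4 + P)
B(h) = -6 + h
I = 11 (I = 5 - ((-4 + 5)*(-6 - 2) + 2) = 5 - (1*(-8) + 2) = 5 - (-8 + 2) = 5 - 1*(-6) = 5 + 6 = 11)
z(5, 1) + I*4 = 12 + 11*4 = 12 + 44 = 56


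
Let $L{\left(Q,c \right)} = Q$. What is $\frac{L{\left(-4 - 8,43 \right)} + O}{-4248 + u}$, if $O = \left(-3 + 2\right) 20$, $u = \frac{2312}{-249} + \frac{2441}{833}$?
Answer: $\frac{6637344}{882425503} \approx 0.0075217$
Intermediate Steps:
$u = - \frac{1318087}{207417}$ ($u = 2312 \left(- \frac{1}{249}\right) + 2441 \cdot \frac{1}{833} = - \frac{2312}{249} + \frac{2441}{833} = - \frac{1318087}{207417} \approx -6.3548$)
$O = -20$ ($O = \left(-1\right) 20 = -20$)
$\frac{L{\left(-4 - 8,43 \right)} + O}{-4248 + u} = \frac{\left(-4 - 8\right) - 20}{-4248 - \frac{1318087}{207417}} = \frac{\left(-4 - 8\right) - 20}{- \frac{882425503}{207417}} = \left(-12 - 20\right) \left(- \frac{207417}{882425503}\right) = \left(-32\right) \left(- \frac{207417}{882425503}\right) = \frac{6637344}{882425503}$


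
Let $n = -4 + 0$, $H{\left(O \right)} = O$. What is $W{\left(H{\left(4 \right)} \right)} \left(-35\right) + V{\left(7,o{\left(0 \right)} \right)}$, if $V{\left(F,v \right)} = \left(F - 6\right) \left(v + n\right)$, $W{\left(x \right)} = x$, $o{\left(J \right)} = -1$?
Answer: $-145$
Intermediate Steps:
$n = -4$
$V{\left(F,v \right)} = \left(-6 + F\right) \left(-4 + v\right)$ ($V{\left(F,v \right)} = \left(F - 6\right) \left(v - 4\right) = \left(-6 + F\right) \left(-4 + v\right)$)
$W{\left(H{\left(4 \right)} \right)} \left(-35\right) + V{\left(7,o{\left(0 \right)} \right)} = 4 \left(-35\right) + \left(24 - -6 - 28 + 7 \left(-1\right)\right) = -140 + \left(24 + 6 - 28 - 7\right) = -140 - 5 = -145$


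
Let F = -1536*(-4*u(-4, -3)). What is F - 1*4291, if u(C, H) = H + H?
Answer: -41155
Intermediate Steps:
u(C, H) = 2*H
F = -36864 (F = -1536*(-8*(-3)) = -1536*(-4*(-6)) = -36864 ≈ -36864.)
F - 1*4291 = -36864 - 1*4291 = -36864 - 4291 = -41155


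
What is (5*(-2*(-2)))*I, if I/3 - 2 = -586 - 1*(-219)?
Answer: -21900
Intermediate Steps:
I = -1095 (I = 6 + 3*(-586 - 1*(-219)) = 6 + 3*(-586 + 219) = 6 + 3*(-367) = 6 - 1101 = -1095)
(5*(-2*(-2)))*I = (5*(-2*(-2)))*(-1095) = (5*4)*(-1095) = 20*(-1095) = -21900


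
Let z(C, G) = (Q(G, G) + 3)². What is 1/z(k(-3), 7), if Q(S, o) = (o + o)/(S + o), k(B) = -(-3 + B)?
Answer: 1/16 ≈ 0.062500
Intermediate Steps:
k(B) = 3 - B
Q(S, o) = 2*o/(S + o) (Q(S, o) = (2*o)/(S + o) = 2*o/(S + o))
z(C, G) = 16 (z(C, G) = (2*G/(G + G) + 3)² = (2*G/((2*G)) + 3)² = (2*G*(1/(2*G)) + 3)² = (1 + 3)² = 4² = 16)
1/z(k(-3), 7) = 1/16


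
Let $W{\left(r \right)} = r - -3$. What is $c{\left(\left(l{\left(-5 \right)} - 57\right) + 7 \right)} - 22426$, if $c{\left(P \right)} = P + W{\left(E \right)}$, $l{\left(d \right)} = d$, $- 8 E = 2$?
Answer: $- \frac{89913}{4} \approx -22478.0$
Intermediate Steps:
$E = - \frac{1}{4}$ ($E = \left(- \frac{1}{8}\right) 2 = - \frac{1}{4} \approx -0.25$)
$W{\left(r \right)} = 3 + r$ ($W{\left(r \right)} = r + 3 = 3 + r$)
$c{\left(P \right)} = \frac{11}{4} + P$ ($c{\left(P \right)} = P + \left(3 - \frac{1}{4}\right) = P + \frac{11}{4} = \frac{11}{4} + P$)
$c{\left(\left(l{\left(-5 \right)} - 57\right) + 7 \right)} - 22426 = \left(\frac{11}{4} + \left(\left(-5 - 57\right) + 7\right)\right) - 22426 = \left(\frac{11}{4} + \left(-62 + 7\right)\right) - 22426 = \left(\frac{11}{4} - 55\right) - 22426 = - \frac{209}{4} - 22426 = - \frac{89913}{4}$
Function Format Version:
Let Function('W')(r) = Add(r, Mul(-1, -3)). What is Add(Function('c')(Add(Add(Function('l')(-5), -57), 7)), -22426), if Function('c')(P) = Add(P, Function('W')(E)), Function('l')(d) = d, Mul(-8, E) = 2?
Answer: Rational(-89913, 4) ≈ -22478.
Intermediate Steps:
E = Rational(-1, 4) (E = Mul(Rational(-1, 8), 2) = Rational(-1, 4) ≈ -0.25000)
Function('W')(r) = Add(3, r) (Function('W')(r) = Add(r, 3) = Add(3, r))
Function('c')(P) = Add(Rational(11, 4), P) (Function('c')(P) = Add(P, Add(3, Rational(-1, 4))) = Add(P, Rational(11, 4)) = Add(Rational(11, 4), P))
Add(Function('c')(Add(Add(Function('l')(-5), -57), 7)), -22426) = Add(Add(Rational(11, 4), Add(Add(-5, -57), 7)), -22426) = Add(Add(Rational(11, 4), Add(-62, 7)), -22426) = Add(Add(Rational(11, 4), -55), -22426) = Add(Rational(-209, 4), -22426) = Rational(-89913, 4)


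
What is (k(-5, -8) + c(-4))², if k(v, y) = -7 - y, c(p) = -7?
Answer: 36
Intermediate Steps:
(k(-5, -8) + c(-4))² = ((-7 - 1*(-8)) - 7)² = ((-7 + 8) - 7)² = (1 - 7)² = (-6)² = 36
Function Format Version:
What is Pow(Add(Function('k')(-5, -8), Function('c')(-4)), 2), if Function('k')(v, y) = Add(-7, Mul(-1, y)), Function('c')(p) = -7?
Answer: 36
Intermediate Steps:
Pow(Add(Function('k')(-5, -8), Function('c')(-4)), 2) = Pow(Add(Add(-7, Mul(-1, -8)), -7), 2) = Pow(Add(Add(-7, 8), -7), 2) = Pow(Add(1, -7), 2) = Pow(-6, 2) = 36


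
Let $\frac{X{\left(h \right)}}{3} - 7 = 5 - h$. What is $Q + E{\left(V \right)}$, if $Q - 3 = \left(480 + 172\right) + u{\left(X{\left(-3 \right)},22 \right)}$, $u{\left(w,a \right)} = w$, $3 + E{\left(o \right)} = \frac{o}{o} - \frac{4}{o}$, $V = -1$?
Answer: $702$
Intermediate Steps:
$X{\left(h \right)} = 36 - 3 h$ ($X{\left(h \right)} = 21 + 3 \left(5 - h\right) = 21 - \left(-15 + 3 h\right) = 36 - 3 h$)
$E{\left(o \right)} = -2 - \frac{4}{o}$ ($E{\left(o \right)} = -3 - \left(\frac{4}{o} - \frac{o}{o}\right) = -3 + \left(1 - \frac{4}{o}\right) = -2 - \frac{4}{o}$)
$Q = 700$ ($Q = 3 + \left(\left(480 + 172\right) + \left(36 - -9\right)\right) = 3 + \left(652 + \left(36 + 9\right)\right) = 3 + \left(652 + 45\right) = 3 + 697 = 700$)
$Q + E{\left(V \right)} = 700 - \left(2 + \frac{4}{-1}\right) = 700 - -2 = 700 + \left(-2 + 4\right) = 700 + 2 = 702$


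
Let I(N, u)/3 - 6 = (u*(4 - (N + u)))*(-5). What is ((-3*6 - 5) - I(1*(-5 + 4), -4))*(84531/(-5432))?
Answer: 7016073/776 ≈ 9041.3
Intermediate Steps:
I(N, u) = 18 - 15*u*(4 - N - u) (I(N, u) = 18 + 3*((u*(4 - (N + u)))*(-5)) = 18 + 3*((u*(4 + (-N - u)))*(-5)) = 18 + 3*((u*(4 - N - u))*(-5)) = 18 + 3*(-5*u*(4 - N - u)) = 18 - 15*u*(4 - N - u))
((-3*6 - 5) - I(1*(-5 + 4), -4))*(84531/(-5432)) = ((-3*6 - 5) - (18 - 60*(-4) + 15*(-4)² + 15*(1*(-5 + 4))*(-4)))*(84531/(-5432)) = ((-18 - 5) - (18 + 240 + 15*16 + 15*(1*(-1))*(-4)))*(84531*(-1/5432)) = (-23 - (18 + 240 + 240 + 15*(-1)*(-4)))*(-84531/5432) = (-23 - (18 + 240 + 240 + 60))*(-84531/5432) = (-23 - 1*558)*(-84531/5432) = (-23 - 558)*(-84531/5432) = -581*(-84531/5432) = 7016073/776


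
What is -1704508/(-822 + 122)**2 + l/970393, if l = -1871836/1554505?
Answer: -128560922915169811/36957778876392500 ≈ -3.4786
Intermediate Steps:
l = -1871836/1554505 (l = -1871836*1/1554505 = -1871836/1554505 ≈ -1.2041)
-1704508/(-822 + 122)**2 + l/970393 = -1704508/(-822 + 122)**2 - 1871836/1554505/970393 = -1704508/((-700)**2) - 1871836/1554505*1/970393 = -1704508/490000 - 1871836/1508480770465 = -1704508*1/490000 - 1871836/1508480770465 = -426127/122500 - 1871836/1508480770465 = -128560922915169811/36957778876392500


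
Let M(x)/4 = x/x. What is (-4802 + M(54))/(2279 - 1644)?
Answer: -4798/635 ≈ -7.5559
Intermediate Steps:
M(x) = 4 (M(x) = 4*(x/x) = 4*1 = 4)
(-4802 + M(54))/(2279 - 1644) = (-4802 + 4)/(2279 - 1644) = -4798/635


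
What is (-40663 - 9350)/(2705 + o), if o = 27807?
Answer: -50013/30512 ≈ -1.6391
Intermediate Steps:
(-40663 - 9350)/(2705 + o) = (-40663 - 9350)/(2705 + 27807) = -50013/30512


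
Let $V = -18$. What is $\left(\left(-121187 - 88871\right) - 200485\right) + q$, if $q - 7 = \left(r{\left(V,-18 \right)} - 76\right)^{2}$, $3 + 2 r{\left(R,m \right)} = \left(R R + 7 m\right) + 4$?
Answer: $- \frac{1639935}{4} \approx -4.0998 \cdot 10^{5}$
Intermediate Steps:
$r{\left(R,m \right)} = \frac{1}{2} + \frac{R^{2}}{2} + \frac{7 m}{2}$ ($r{\left(R,m \right)} = - \frac{3}{2} + \frac{\left(R R + 7 m\right) + 4}{2} = - \frac{3}{2} + \frac{\left(R^{2} + 7 m\right) + 4}{2} = - \frac{3}{2} + \frac{4 + R^{2} + 7 m}{2} = - \frac{3}{2} + \left(2 + \frac{R^{2}}{2} + \frac{7 m}{2}\right) = \frac{1}{2} + \frac{R^{2}}{2} + \frac{7 m}{2}$)
$q = \frac{2237}{4}$ ($q = 7 + \left(\left(\frac{1}{2} + \frac{\left(-18\right)^{2}}{2} + \frac{7}{2} \left(-18\right)\right) - 76\right)^{2} = 7 + \left(\left(\frac{1}{2} + \frac{1}{2} \cdot 324 - 63\right) - 76\right)^{2} = 7 + \left(\left(\frac{1}{2} + 162 - 63\right) - 76\right)^{2} = 7 + \left(\frac{199}{2} - 76\right)^{2} = 7 + \left(\frac{47}{2}\right)^{2} = 7 + \frac{2209}{4} = \frac{2237}{4} \approx 559.25$)
$\left(\left(-121187 - 88871\right) - 200485\right) + q = \left(\left(-121187 - 88871\right) - 200485\right) + \frac{2237}{4} = \left(-210058 - 200485\right) + \frac{2237}{4} = -410543 + \frac{2237}{4} = - \frac{1639935}{4}$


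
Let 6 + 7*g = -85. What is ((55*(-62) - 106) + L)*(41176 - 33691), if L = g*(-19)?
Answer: -24468465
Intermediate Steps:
g = -13 (g = -6/7 + (⅐)*(-85) = -6/7 - 85/7 = -13)
L = 247 (L = -13*(-19) = 247)
((55*(-62) - 106) + L)*(41176 - 33691) = ((55*(-62) - 106) + 247)*(41176 - 33691) = ((-3410 - 106) + 247)*7485 = (-3516 + 247)*7485 = -3269*7485 = -24468465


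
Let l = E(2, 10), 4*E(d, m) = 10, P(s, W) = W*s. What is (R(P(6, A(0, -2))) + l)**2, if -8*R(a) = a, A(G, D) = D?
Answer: 16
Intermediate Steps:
E(d, m) = 5/2 (E(d, m) = (1/4)*10 = 5/2)
l = 5/2 ≈ 2.5000
R(a) = -a/8
(R(P(6, A(0, -2))) + l)**2 = (-(-1)*6/4 + 5/2)**2 = (-1/8*(-12) + 5/2)**2 = (3/2 + 5/2)**2 = 4**2 = 16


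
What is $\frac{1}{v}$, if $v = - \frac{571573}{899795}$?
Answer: $- \frac{899795}{571573} \approx -1.5742$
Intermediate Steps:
$v = - \frac{571573}{899795}$ ($v = \left(-571573\right) \frac{1}{899795} = - \frac{571573}{899795} \approx -0.63523$)
$\frac{1}{v} = \frac{1}{- \frac{571573}{899795}} = - \frac{899795}{571573}$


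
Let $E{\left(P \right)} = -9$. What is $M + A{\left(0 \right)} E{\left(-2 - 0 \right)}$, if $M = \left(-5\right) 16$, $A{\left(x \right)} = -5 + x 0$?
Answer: $-35$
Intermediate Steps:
$A{\left(x \right)} = -5$ ($A{\left(x \right)} = -5 + 0 = -5$)
$M = -80$
$M + A{\left(0 \right)} E{\left(-2 - 0 \right)} = -80 - -45 = -80 + 45 = -35$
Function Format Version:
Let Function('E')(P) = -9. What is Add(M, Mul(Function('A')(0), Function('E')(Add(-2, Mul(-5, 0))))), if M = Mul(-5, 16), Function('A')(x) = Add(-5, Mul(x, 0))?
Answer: -35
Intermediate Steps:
Function('A')(x) = -5 (Function('A')(x) = Add(-5, 0) = -5)
M = -80
Add(M, Mul(Function('A')(0), Function('E')(Add(-2, Mul(-5, 0))))) = Add(-80, Mul(-5, -9)) = Add(-80, 45) = -35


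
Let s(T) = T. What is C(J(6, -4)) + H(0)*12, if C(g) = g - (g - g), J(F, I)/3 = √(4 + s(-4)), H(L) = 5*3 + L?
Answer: 180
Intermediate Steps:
H(L) = 15 + L
J(F, I) = 0 (J(F, I) = 3*√(4 - 4) = 3*√0 = 3*0 = 0)
C(g) = g (C(g) = g - 1*0 = g + 0 = g)
C(J(6, -4)) + H(0)*12 = 0 + (15 + 0)*12 = 0 + 15*12 = 0 + 180 = 180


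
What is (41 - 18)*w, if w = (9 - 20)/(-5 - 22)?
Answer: 253/27 ≈ 9.3704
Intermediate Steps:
w = 11/27 (w = -11/(-27) = -11*(-1/27) = 11/27 ≈ 0.40741)
(41 - 18)*w = (41 - 18)*(11/27) = 23*(11/27) = 253/27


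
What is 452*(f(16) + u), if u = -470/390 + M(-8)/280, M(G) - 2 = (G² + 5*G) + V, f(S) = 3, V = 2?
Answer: 167014/195 ≈ 856.48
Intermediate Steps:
M(G) = 4 + G² + 5*G (M(G) = 2 + ((G² + 5*G) + 2) = 2 + (2 + G² + 5*G) = 4 + G² + 5*G)
u = -431/390 (u = -470/390 + (4 + (-8)² + 5*(-8))/280 = -470*1/390 + (4 + 64 - 40)*(1/280) = -47/39 + 28*(1/280) = -47/39 + ⅒ = -431/390 ≈ -1.1051)
452*(f(16) + u) = 452*(3 - 431/390) = 452*(739/390) = 167014/195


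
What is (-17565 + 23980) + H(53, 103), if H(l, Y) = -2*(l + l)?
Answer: 6203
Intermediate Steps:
H(l, Y) = -4*l
(-17565 + 23980) + H(53, 103) = (-17565 + 23980) - 4*53 = 6415 - 212 = 6203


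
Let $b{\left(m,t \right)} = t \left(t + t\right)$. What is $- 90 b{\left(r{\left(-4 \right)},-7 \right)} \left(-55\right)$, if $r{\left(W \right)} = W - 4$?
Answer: $485100$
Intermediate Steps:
$r{\left(W \right)} = -4 + W$ ($r{\left(W \right)} = W - 4 = -4 + W$)
$b{\left(m,t \right)} = 2 t^{2}$ ($b{\left(m,t \right)} = t 2 t = 2 t^{2}$)
$- 90 b{\left(r{\left(-4 \right)},-7 \right)} \left(-55\right) = - 90 \cdot 2 \left(-7\right)^{2} \left(-55\right) = - 90 \cdot 2 \cdot 49 \left(-55\right) = \left(-90\right) 98 \left(-55\right) = \left(-8820\right) \left(-55\right) = 485100$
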